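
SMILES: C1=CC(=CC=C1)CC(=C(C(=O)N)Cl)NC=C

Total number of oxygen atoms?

1

The symbol for oxygen appears 1 time in the SMILES.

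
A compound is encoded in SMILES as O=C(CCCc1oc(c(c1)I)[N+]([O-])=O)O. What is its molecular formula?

C8H8INO5

Heavy atoms from the SMILES: 8 C, 1 I, 1 N, 5 O.
Implicit hydrogens by atom environment:
  3 × C: 2 H each → 6
  3 × C (aromatic): no H
  2 × O: no H
  1 × C (aromatic): 1 H
  1 × C: no H
  1 × I: no H
  1 × N (charge +1): no H
  1 × O: 1 H
  1 × O (aromatic): no H
  1 × O (charge -1): no H
  Total hydrogens = 8.
Molecular formula: C8H8INO5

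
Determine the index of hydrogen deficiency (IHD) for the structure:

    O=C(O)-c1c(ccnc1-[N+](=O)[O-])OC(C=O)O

Molecular formula from the SMILES: C8H6N2O7.
DoU = (2C + 2 + N − H − X)/2 = (2·8 + 2 + 2 − 6 − 0)/2 = 14/2 = 7.
(Structurally: 1 ring(s) + 6 π bond(s) = 7.)

7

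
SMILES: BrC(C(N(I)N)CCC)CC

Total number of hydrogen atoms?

Hydrogens are implicit in SMILES; fill each atom to its normal valence:
  3 × C: 2 H each → 6
  2 × C: 3 H each → 6
  2 × C: 1 H each → 2
  1 × Br: no H
  1 × I: no H
  1 × N: 2 H
  1 × N: no H
  Total hydrogens = 16.

16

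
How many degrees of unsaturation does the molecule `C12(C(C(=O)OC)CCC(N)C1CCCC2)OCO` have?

3

Molecular formula from the SMILES: C13H23NO4.
DoU = (2C + 2 + N − H − X)/2 = (2·13 + 2 + 1 − 23 − 0)/2 = 6/2 = 3.
(Structurally: 2 ring(s) + 1 π bond(s) = 3.)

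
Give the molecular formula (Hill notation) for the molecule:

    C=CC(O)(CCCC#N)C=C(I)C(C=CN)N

Heavy atoms from the SMILES: 12 C, 1 I, 3 N, 1 O.
Implicit hydrogens by atom environment:
  5 × C: 1 H each → 5
  4 × C: 2 H each → 8
  3 × C: no H
  2 × N: 2 H each → 4
  1 × I: no H
  1 × N: no H
  1 × O: 1 H
  Total hydrogens = 18.
Molecular formula: C12H18IN3O

C12H18IN3O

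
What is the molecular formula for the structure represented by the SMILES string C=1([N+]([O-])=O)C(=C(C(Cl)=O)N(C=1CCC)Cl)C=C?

Heavy atoms from the SMILES: 10 C, 2 Cl, 2 N, 3 O.
Implicit hydrogens by atom environment:
  4 × C (aromatic): no H
  3 × C: 2 H each → 6
  2 × Cl: no H
  2 × O: no H
  1 × C: 3 H
  1 × C: 1 H
  1 × C: no H
  1 × N (aromatic): no H
  1 × N (charge +1): no H
  1 × O (charge -1): no H
  Total hydrogens = 10.
Molecular formula: C10H10Cl2N2O3

C10H10Cl2N2O3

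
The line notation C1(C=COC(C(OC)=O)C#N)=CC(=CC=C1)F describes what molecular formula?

C12H10FNO3

Heavy atoms from the SMILES: 12 C, 1 F, 1 N, 3 O.
Implicit hydrogens by atom environment:
  4 × C (aromatic): 1 H each → 4
  3 × C: 1 H each → 3
  3 × O: no H
  2 × C (aromatic): no H
  2 × C: no H
  1 × C: 3 H
  1 × F: no H
  1 × N: no H
  Total hydrogens = 10.
Molecular formula: C12H10FNO3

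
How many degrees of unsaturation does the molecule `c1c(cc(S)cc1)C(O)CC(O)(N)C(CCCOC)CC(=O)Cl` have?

Molecular formula from the SMILES: C16H24ClNO4S.
DoU = (2C + 2 + N − H − X)/2 = (2·16 + 2 + 1 − 24 − 1)/2 = 10/2 = 5.
(Structurally: 1 ring(s) + 4 π bond(s) = 5.)

5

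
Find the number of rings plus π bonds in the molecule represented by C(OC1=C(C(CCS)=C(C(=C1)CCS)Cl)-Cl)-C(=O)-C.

5

Molecular formula from the SMILES: C13H16Cl2O2S2.
DoU = (2C + 2 + N − H − X)/2 = (2·13 + 2 + 0 − 16 − 2)/2 = 10/2 = 5.
(Structurally: 1 ring(s) + 4 π bond(s) = 5.)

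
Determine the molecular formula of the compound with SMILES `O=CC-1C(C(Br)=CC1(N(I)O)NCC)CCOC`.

Heavy atoms from the SMILES: 1 Br, 11 C, 1 I, 2 N, 3 O.
Implicit hydrogens by atom environment:
  4 × C: 1 H each → 4
  3 × C: 2 H each → 6
  2 × C: 3 H each → 6
  2 × C: no H
  2 × O: no H
  1 × Br: no H
  1 × I: no H
  1 × N: 1 H
  1 × N: no H
  1 × O: 1 H
  Total hydrogens = 18.
Molecular formula: C11H18BrIN2O3

C11H18BrIN2O3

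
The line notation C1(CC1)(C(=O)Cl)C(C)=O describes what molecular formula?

Heavy atoms from the SMILES: 6 C, 1 Cl, 2 O.
Implicit hydrogens by atom environment:
  3 × C: no H
  2 × C: 2 H each → 4
  2 × O: no H
  1 × C: 3 H
  1 × Cl: no H
  Total hydrogens = 7.
Molecular formula: C6H7ClO2

C6H7ClO2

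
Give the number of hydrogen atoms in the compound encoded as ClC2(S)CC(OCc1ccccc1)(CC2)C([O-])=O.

14

Hydrogens are implicit in SMILES; fill each atom to its normal valence:
  5 × C (aromatic): 1 H each → 5
  4 × C: 2 H each → 8
  3 × C: no H
  2 × O: no H
  1 × C (aromatic): no H
  1 × Cl: no H
  1 × O (charge -1): no H
  1 × S: 1 H
  Total hydrogens = 14.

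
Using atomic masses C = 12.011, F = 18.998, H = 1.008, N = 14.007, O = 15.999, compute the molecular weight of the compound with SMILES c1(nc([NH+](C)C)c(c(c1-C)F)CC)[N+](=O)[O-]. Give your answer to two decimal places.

Molecular formula: C10H15FN3O2+.
M = 10×12.011 + 1×18.998 + 15×1.008 + 3×14.007 + 2×15.999 = 228.25 g/mol.

228.25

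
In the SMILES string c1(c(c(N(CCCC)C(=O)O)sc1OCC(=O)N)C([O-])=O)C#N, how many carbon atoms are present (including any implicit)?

The symbol for carbon appears 13 times in the SMILES. Lowercase c denotes aromatic carbon and counts toward C.

13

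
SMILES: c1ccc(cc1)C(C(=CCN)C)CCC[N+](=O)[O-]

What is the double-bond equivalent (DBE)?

6

Molecular formula from the SMILES: C14H20N2O2.
DoU = (2C + 2 + N − H − X)/2 = (2·14 + 2 + 2 − 20 − 0)/2 = 12/2 = 6.
(Structurally: 1 ring(s) + 5 π bond(s) = 6.)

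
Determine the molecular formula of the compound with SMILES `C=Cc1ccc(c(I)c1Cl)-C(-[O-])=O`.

Heavy atoms from the SMILES: 9 C, 1 Cl, 1 I, 2 O.
Implicit hydrogens by atom environment:
  4 × C (aromatic): no H
  2 × C (aromatic): 1 H each → 2
  1 × C: 2 H
  1 × C: 1 H
  1 × C: no H
  1 × Cl: no H
  1 × I: no H
  1 × O: no H
  1 × O (charge -1): no H
  Total hydrogens = 5.
Net charge -1.
Molecular formula: C9H5ClIO2-

C9H5ClIO2-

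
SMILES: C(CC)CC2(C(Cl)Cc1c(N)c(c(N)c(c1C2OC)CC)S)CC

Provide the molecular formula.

C19H31ClN2OS

Heavy atoms from the SMILES: 19 C, 1 Cl, 2 N, 1 O, 1 S.
Implicit hydrogens by atom environment:
  6 × C: 2 H each → 12
  6 × C (aromatic): no H
  4 × C: 3 H each → 12
  2 × C: 1 H each → 2
  2 × N: 2 H each → 4
  1 × C: no H
  1 × Cl: no H
  1 × O: no H
  1 × S: 1 H
  Total hydrogens = 31.
Molecular formula: C19H31ClN2OS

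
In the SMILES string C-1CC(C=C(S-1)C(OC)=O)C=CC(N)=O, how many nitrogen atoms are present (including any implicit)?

1

The symbol for nitrogen appears 1 time in the SMILES.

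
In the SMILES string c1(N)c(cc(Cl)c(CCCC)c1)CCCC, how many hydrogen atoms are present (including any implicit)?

22

Hydrogens are implicit in SMILES; fill each atom to its normal valence:
  6 × C: 2 H each → 12
  4 × C (aromatic): no H
  2 × C: 3 H each → 6
  2 × C (aromatic): 1 H each → 2
  1 × Cl: no H
  1 × N: 2 H
  Total hydrogens = 22.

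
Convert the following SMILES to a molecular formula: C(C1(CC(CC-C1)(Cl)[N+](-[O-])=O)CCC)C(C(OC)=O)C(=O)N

C14H23ClN2O5

Heavy atoms from the SMILES: 14 C, 1 Cl, 2 N, 5 O.
Implicit hydrogens by atom environment:
  7 × C: 2 H each → 14
  4 × C: no H
  4 × O: no H
  2 × C: 3 H each → 6
  1 × C: 1 H
  1 × Cl: no H
  1 × N: 2 H
  1 × N (charge +1): no H
  1 × O (charge -1): no H
  Total hydrogens = 23.
Molecular formula: C14H23ClN2O5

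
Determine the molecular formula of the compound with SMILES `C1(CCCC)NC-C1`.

Heavy atoms from the SMILES: 7 C, 1 N.
Implicit hydrogens by atom environment:
  5 × C: 2 H each → 10
  1 × C: 3 H
  1 × C: 1 H
  1 × N: 1 H
  Total hydrogens = 15.
Molecular formula: C7H15N

C7H15N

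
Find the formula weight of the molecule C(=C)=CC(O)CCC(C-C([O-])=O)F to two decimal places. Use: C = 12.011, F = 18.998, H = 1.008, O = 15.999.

Molecular formula: C9H12FO3-.
M = 9×12.011 + 1×18.998 + 12×1.008 + 3×15.999 = 187.19 g/mol.

187.19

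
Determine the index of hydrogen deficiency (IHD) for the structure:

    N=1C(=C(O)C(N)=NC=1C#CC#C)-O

8

Molecular formula from the SMILES: C8H5N3O2.
DoU = (2C + 2 + N − H − X)/2 = (2·8 + 2 + 3 − 5 − 0)/2 = 16/2 = 8.
(Structurally: 1 ring(s) + 7 π bond(s) = 8.)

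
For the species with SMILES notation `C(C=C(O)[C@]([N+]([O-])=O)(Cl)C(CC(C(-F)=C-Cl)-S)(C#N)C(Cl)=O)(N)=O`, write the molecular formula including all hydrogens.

Heavy atoms from the SMILES: 11 C, 3 Cl, 1 F, 3 N, 5 O, 1 S.
Implicit hydrogens by atom environment:
  7 × C: no H
  3 × C: 1 H each → 3
  3 × Cl: no H
  3 × O: no H
  1 × C: 2 H
  1 × F: no H
  1 × N: 2 H
  1 × N: no H
  1 × N (charge +1): no H
  1 × O: 1 H
  1 × O (charge -1): no H
  1 × S: 1 H
  Total hydrogens = 9.
Molecular formula: C11H9Cl3FN3O5S

C11H9Cl3FN3O5S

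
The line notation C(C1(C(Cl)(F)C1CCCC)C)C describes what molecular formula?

C10H18ClF

Heavy atoms from the SMILES: 10 C, 1 Cl, 1 F.
Implicit hydrogens by atom environment:
  4 × C: 2 H each → 8
  3 × C: 3 H each → 9
  2 × C: no H
  1 × C: 1 H
  1 × Cl: no H
  1 × F: no H
  Total hydrogens = 18.
Molecular formula: C10H18ClF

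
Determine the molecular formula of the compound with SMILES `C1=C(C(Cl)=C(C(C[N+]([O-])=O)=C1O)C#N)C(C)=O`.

Heavy atoms from the SMILES: 10 C, 1 Cl, 2 N, 4 O.
Implicit hydrogens by atom environment:
  5 × C (aromatic): no H
  2 × C: no H
  2 × O: no H
  1 × C: 3 H
  1 × C: 2 H
  1 × C (aromatic): 1 H
  1 × Cl: no H
  1 × N: no H
  1 × N (charge +1): no H
  1 × O: 1 H
  1 × O (charge -1): no H
  Total hydrogens = 7.
Molecular formula: C10H7ClN2O4

C10H7ClN2O4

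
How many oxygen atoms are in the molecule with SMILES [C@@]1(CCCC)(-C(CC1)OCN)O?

2

The symbol for oxygen appears 2 times in the SMILES.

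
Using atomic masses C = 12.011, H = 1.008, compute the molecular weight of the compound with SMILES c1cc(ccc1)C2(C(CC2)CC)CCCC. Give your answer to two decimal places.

216.37

Molecular formula: C16H24.
M = 16×12.011 + 24×1.008 = 216.37 g/mol.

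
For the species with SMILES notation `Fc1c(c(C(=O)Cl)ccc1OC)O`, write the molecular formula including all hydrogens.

C8H6ClFO3

Heavy atoms from the SMILES: 8 C, 1 Cl, 1 F, 3 O.
Implicit hydrogens by atom environment:
  4 × C (aromatic): no H
  2 × C (aromatic): 1 H each → 2
  2 × O: no H
  1 × C: 3 H
  1 × C: no H
  1 × Cl: no H
  1 × F: no H
  1 × O: 1 H
  Total hydrogens = 6.
Molecular formula: C8H6ClFO3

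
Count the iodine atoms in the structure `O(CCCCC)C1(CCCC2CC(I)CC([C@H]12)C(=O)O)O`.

The symbol for iodine appears 1 time in the SMILES.

1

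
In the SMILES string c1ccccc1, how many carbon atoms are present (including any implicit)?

6

The symbol for carbon appears 6 times in the SMILES. Lowercase c denotes aromatic carbon and counts toward C.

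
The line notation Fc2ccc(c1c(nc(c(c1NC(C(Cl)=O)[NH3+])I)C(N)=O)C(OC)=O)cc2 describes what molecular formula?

Heavy atoms from the SMILES: 16 C, 1 Cl, 1 F, 1 I, 4 N, 4 O.
Implicit hydrogens by atom environment:
  7 × C (aromatic): no H
  4 × C (aromatic): 1 H each → 4
  4 × O: no H
  3 × C: no H
  1 × C: 3 H
  1 × C: 1 H
  1 × Cl: no H
  1 × F: no H
  1 × I: no H
  1 × N (charge +1): 3 H
  1 × N: 2 H
  1 × N: 1 H
  1 × N (aromatic): no H
  Total hydrogens = 14.
Net charge +1.
Molecular formula: C16H14ClFIN4O4+

C16H14ClFIN4O4+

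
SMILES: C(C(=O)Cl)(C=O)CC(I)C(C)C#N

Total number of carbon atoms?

8

The symbol for carbon appears 8 times in the SMILES. (Cl is a single chlorine, not C + l.)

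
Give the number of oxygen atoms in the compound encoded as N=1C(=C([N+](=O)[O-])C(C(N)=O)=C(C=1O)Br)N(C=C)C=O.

5

The symbol for oxygen appears 5 times in the SMILES.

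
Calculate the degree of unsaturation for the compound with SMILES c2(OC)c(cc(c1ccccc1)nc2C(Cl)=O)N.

Molecular formula from the SMILES: C13H11ClN2O2.
DoU = (2C + 2 + N − H − X)/2 = (2·13 + 2 + 2 − 11 − 1)/2 = 18/2 = 9.
(Structurally: 2 ring(s) + 7 π bond(s) = 9.)

9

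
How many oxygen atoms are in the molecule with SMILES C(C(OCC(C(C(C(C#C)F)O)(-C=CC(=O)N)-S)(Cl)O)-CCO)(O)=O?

7

The symbol for oxygen appears 7 times in the SMILES.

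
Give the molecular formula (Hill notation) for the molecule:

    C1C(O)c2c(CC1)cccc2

C10H12O

Heavy atoms from the SMILES: 10 C, 1 O.
Implicit hydrogens by atom environment:
  4 × C (aromatic): 1 H each → 4
  3 × C: 2 H each → 6
  2 × C (aromatic): no H
  1 × C: 1 H
  1 × O: 1 H
  Total hydrogens = 12.
Molecular formula: C10H12O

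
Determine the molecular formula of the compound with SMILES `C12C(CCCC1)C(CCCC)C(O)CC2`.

Heavy atoms from the SMILES: 14 C, 1 O.
Implicit hydrogens by atom environment:
  9 × C: 2 H each → 18
  4 × C: 1 H each → 4
  1 × C: 3 H
  1 × O: 1 H
  Total hydrogens = 26.
Molecular formula: C14H26O

C14H26O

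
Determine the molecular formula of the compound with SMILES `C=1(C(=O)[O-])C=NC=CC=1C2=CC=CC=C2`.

Heavy atoms from the SMILES: 12 C, 1 N, 2 O.
Implicit hydrogens by atom environment:
  8 × C (aromatic): 1 H each → 8
  3 × C (aromatic): no H
  1 × C: no H
  1 × N (aromatic): no H
  1 × O: no H
  1 × O (charge -1): no H
  Total hydrogens = 8.
Net charge -1.
Molecular formula: C12H8NO2-

C12H8NO2-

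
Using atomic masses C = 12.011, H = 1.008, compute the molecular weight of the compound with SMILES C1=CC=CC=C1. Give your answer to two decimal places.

Molecular formula: C6H6.
M = 6×12.011 + 6×1.008 = 78.11 g/mol.

78.11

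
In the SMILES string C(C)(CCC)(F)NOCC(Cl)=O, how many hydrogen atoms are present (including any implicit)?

13

Hydrogens are implicit in SMILES; fill each atom to its normal valence:
  3 × C: 2 H each → 6
  2 × C: 3 H each → 6
  2 × C: no H
  2 × O: no H
  1 × Cl: no H
  1 × F: no H
  1 × N: 1 H
  Total hydrogens = 13.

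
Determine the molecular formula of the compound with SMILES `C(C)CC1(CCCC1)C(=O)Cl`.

Heavy atoms from the SMILES: 9 C, 1 Cl, 1 O.
Implicit hydrogens by atom environment:
  6 × C: 2 H each → 12
  2 × C: no H
  1 × C: 3 H
  1 × Cl: no H
  1 × O: no H
  Total hydrogens = 15.
Molecular formula: C9H15ClO

C9H15ClO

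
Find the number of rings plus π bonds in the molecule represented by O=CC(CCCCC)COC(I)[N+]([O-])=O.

2

Molecular formula from the SMILES: C9H16INO4.
DoU = (2C + 2 + N − H − X)/2 = (2·9 + 2 + 1 − 16 − 1)/2 = 4/2 = 2.
(Structurally: 0 ring(s) + 2 π bond(s) = 2.)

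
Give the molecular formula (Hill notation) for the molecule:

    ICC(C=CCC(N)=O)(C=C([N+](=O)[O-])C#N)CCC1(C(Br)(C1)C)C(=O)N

Heavy atoms from the SMILES: 1 Br, 16 C, 1 I, 4 N, 4 O.
Implicit hydrogens by atom environment:
  7 × C: no H
  5 × C: 2 H each → 10
  3 × C: 1 H each → 3
  3 × O: no H
  2 × N: 2 H each → 4
  1 × Br: no H
  1 × C: 3 H
  1 × I: no H
  1 × N (charge +1): no H
  1 × N: no H
  1 × O (charge -1): no H
  Total hydrogens = 20.
Molecular formula: C16H20BrIN4O4

C16H20BrIN4O4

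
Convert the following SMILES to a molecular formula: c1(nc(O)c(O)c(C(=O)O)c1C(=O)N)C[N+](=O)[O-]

C8H7N3O7

Heavy atoms from the SMILES: 8 C, 3 N, 7 O.
Implicit hydrogens by atom environment:
  5 × C (aromatic): no H
  3 × O: 1 H each → 3
  3 × O: no H
  2 × C: no H
  1 × C: 2 H
  1 × N: 2 H
  1 × N (aromatic): no H
  1 × N (charge +1): no H
  1 × O (charge -1): no H
  Total hydrogens = 7.
Molecular formula: C8H7N3O7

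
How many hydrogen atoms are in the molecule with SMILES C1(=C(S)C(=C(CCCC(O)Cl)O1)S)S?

Hydrogens are implicit in SMILES; fill each atom to its normal valence:
  4 × C (aromatic): no H
  3 × C: 2 H each → 6
  3 × S: 1 H each → 3
  1 × C: 1 H
  1 × Cl: no H
  1 × O: 1 H
  1 × O (aromatic): no H
  Total hydrogens = 11.

11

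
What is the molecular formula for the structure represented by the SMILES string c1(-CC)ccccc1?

C8H10

Heavy atoms from the SMILES: 8 C.
Implicit hydrogens by atom environment:
  5 × C (aromatic): 1 H each → 5
  1 × C: 3 H
  1 × C: 2 H
  1 × C (aromatic): no H
  Total hydrogens = 10.
Molecular formula: C8H10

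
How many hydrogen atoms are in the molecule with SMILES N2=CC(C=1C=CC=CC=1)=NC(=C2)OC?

10

Hydrogens are implicit in SMILES; fill each atom to its normal valence:
  7 × C (aromatic): 1 H each → 7
  3 × C (aromatic): no H
  2 × N (aromatic): no H
  1 × C: 3 H
  1 × O: no H
  Total hydrogens = 10.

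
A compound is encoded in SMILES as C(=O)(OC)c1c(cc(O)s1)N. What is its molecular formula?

Heavy atoms from the SMILES: 6 C, 1 N, 3 O, 1 S.
Implicit hydrogens by atom environment:
  3 × C (aromatic): no H
  2 × O: no H
  1 × C: 3 H
  1 × C (aromatic): 1 H
  1 × C: no H
  1 × N: 2 H
  1 × O: 1 H
  1 × S (aromatic): no H
  Total hydrogens = 7.
Molecular formula: C6H7NO3S

C6H7NO3S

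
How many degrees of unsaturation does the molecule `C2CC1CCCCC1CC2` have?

Molecular formula from the SMILES: C10H18.
DoU = (2C + 2 + N − H − X)/2 = (2·10 + 2 + 0 − 18 − 0)/2 = 4/2 = 2.
(Structurally: 2 ring(s) + 0 π bond(s) = 2.)

2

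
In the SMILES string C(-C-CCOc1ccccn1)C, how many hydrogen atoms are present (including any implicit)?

Hydrogens are implicit in SMILES; fill each atom to its normal valence:
  4 × C: 2 H each → 8
  4 × C (aromatic): 1 H each → 4
  1 × C: 3 H
  1 × C (aromatic): no H
  1 × N (aromatic): no H
  1 × O: no H
  Total hydrogens = 15.

15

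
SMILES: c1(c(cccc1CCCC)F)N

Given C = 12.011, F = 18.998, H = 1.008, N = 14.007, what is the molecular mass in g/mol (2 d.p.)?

Molecular formula: C10H14FN.
M = 10×12.011 + 1×18.998 + 14×1.008 + 1×14.007 = 167.23 g/mol.

167.23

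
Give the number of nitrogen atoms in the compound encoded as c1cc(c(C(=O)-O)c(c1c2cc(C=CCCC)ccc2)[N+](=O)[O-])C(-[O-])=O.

1

The symbol for nitrogen appears 1 time in the SMILES.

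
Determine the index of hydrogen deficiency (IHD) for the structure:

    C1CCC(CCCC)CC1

Molecular formula from the SMILES: C10H20.
DoU = (2C + 2 + N − H − X)/2 = (2·10 + 2 + 0 − 20 − 0)/2 = 2/2 = 1.
(Structurally: 1 ring(s) + 0 π bond(s) = 1.)

1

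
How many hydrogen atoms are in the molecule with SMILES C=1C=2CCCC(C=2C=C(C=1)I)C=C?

Hydrogens are implicit in SMILES; fill each atom to its normal valence:
  4 × C: 2 H each → 8
  3 × C (aromatic): 1 H each → 3
  3 × C (aromatic): no H
  2 × C: 1 H each → 2
  1 × I: no H
  Total hydrogens = 13.

13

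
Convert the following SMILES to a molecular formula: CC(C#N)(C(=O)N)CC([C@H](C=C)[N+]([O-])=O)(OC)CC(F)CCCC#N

Heavy atoms from the SMILES: 16 C, 1 F, 4 N, 4 O.
Implicit hydrogens by atom environment:
  6 × C: 2 H each → 12
  5 × C: no H
  3 × C: 1 H each → 3
  3 × O: no H
  2 × C: 3 H each → 6
  2 × N: no H
  1 × F: no H
  1 × N: 2 H
  1 × N (charge +1): no H
  1 × O (charge -1): no H
  Total hydrogens = 23.
Molecular formula: C16H23FN4O4

C16H23FN4O4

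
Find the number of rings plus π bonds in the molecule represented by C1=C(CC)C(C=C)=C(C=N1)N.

5

Molecular formula from the SMILES: C9H12N2.
DoU = (2C + 2 + N − H − X)/2 = (2·9 + 2 + 2 − 12 − 0)/2 = 10/2 = 5.
(Structurally: 1 ring(s) + 4 π bond(s) = 5.)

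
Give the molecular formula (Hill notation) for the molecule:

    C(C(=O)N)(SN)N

Heavy atoms from the SMILES: 2 C, 3 N, 1 O, 1 S.
Implicit hydrogens by atom environment:
  3 × N: 2 H each → 6
  1 × C: 1 H
  1 × C: no H
  1 × O: no H
  1 × S: no H
  Total hydrogens = 7.
Molecular formula: C2H7N3OS

C2H7N3OS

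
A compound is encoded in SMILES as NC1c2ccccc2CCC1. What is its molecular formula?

Heavy atoms from the SMILES: 10 C, 1 N.
Implicit hydrogens by atom environment:
  4 × C (aromatic): 1 H each → 4
  3 × C: 2 H each → 6
  2 × C (aromatic): no H
  1 × C: 1 H
  1 × N: 2 H
  Total hydrogens = 13.
Molecular formula: C10H13N

C10H13N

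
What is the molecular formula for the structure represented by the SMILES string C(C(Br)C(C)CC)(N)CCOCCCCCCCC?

C16H34BrNO

Heavy atoms from the SMILES: 1 Br, 16 C, 1 N, 1 O.
Implicit hydrogens by atom environment:
  10 × C: 2 H each → 20
  3 × C: 3 H each → 9
  3 × C: 1 H each → 3
  1 × Br: no H
  1 × N: 2 H
  1 × O: no H
  Total hydrogens = 34.
Molecular formula: C16H34BrNO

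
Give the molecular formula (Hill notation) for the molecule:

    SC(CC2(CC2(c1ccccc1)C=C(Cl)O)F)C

C14H16ClFOS

Heavy atoms from the SMILES: 14 C, 1 Cl, 1 F, 1 O, 1 S.
Implicit hydrogens by atom environment:
  5 × C (aromatic): 1 H each → 5
  3 × C: no H
  2 × C: 2 H each → 4
  2 × C: 1 H each → 2
  1 × C: 3 H
  1 × C (aromatic): no H
  1 × Cl: no H
  1 × F: no H
  1 × O: 1 H
  1 × S: 1 H
  Total hydrogens = 16.
Molecular formula: C14H16ClFOS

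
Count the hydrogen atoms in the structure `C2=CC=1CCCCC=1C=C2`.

12

Hydrogens are implicit in SMILES; fill each atom to its normal valence:
  4 × C: 2 H each → 8
  4 × C (aromatic): 1 H each → 4
  2 × C (aromatic): no H
  Total hydrogens = 12.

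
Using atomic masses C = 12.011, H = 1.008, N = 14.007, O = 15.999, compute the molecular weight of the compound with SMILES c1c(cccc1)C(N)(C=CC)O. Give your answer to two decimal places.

163.22

Molecular formula: C10H13NO.
M = 10×12.011 + 13×1.008 + 1×14.007 + 1×15.999 = 163.22 g/mol.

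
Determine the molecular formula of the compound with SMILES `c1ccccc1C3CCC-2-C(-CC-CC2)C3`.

C16H22

Heavy atoms from the SMILES: 16 C.
Implicit hydrogens by atom environment:
  7 × C: 2 H each → 14
  5 × C (aromatic): 1 H each → 5
  3 × C: 1 H each → 3
  1 × C (aromatic): no H
  Total hydrogens = 22.
Molecular formula: C16H22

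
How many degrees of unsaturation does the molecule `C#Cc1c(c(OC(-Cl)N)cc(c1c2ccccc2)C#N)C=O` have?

13

Molecular formula from the SMILES: C17H11ClN2O2.
DoU = (2C + 2 + N − H − X)/2 = (2·17 + 2 + 2 − 11 − 1)/2 = 26/2 = 13.
(Structurally: 2 ring(s) + 11 π bond(s) = 13.)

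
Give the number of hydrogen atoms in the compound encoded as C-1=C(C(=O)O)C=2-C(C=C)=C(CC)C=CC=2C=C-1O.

14

Hydrogens are implicit in SMILES; fill each atom to its normal valence:
  6 × C (aromatic): no H
  4 × C (aromatic): 1 H each → 4
  2 × C: 2 H each → 4
  2 × O: 1 H each → 2
  1 × C: 3 H
  1 × C: 1 H
  1 × C: no H
  1 × O: no H
  Total hydrogens = 14.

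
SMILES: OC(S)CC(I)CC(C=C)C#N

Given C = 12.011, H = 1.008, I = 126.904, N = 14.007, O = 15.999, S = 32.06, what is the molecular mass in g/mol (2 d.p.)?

Molecular formula: C8H12INOS.
M = 8×12.011 + 12×1.008 + 1×126.904 + 1×14.007 + 1×15.999 + 1×32.06 = 297.15 g/mol.

297.15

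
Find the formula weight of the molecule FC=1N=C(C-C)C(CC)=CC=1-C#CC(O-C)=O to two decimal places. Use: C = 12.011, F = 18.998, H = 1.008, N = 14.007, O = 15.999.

Molecular formula: C13H14FNO2.
M = 13×12.011 + 1×18.998 + 14×1.008 + 1×14.007 + 2×15.999 = 235.26 g/mol.

235.26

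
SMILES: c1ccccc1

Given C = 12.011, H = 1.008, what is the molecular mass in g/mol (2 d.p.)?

78.11

Molecular formula: C6H6.
M = 6×12.011 + 6×1.008 = 78.11 g/mol.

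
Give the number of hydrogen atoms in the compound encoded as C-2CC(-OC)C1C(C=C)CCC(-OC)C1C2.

Hydrogens are implicit in SMILES; fill each atom to its normal valence:
  6 × C: 2 H each → 12
  6 × C: 1 H each → 6
  2 × C: 3 H each → 6
  2 × O: no H
  Total hydrogens = 24.

24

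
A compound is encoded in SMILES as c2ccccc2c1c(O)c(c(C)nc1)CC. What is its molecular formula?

Heavy atoms from the SMILES: 14 C, 1 N, 1 O.
Implicit hydrogens by atom environment:
  6 × C (aromatic): 1 H each → 6
  5 × C (aromatic): no H
  2 × C: 3 H each → 6
  1 × C: 2 H
  1 × N (aromatic): no H
  1 × O: 1 H
  Total hydrogens = 15.
Molecular formula: C14H15NO

C14H15NO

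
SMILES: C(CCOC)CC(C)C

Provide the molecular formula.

C8H18O

Heavy atoms from the SMILES: 8 C, 1 O.
Implicit hydrogens by atom environment:
  4 × C: 2 H each → 8
  3 × C: 3 H each → 9
  1 × C: 1 H
  1 × O: no H
  Total hydrogens = 18.
Molecular formula: C8H18O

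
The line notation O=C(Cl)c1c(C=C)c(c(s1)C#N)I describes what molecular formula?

Heavy atoms from the SMILES: 8 C, 1 Cl, 1 I, 1 N, 1 O, 1 S.
Implicit hydrogens by atom environment:
  4 × C (aromatic): no H
  2 × C: no H
  1 × C: 2 H
  1 × C: 1 H
  1 × Cl: no H
  1 × I: no H
  1 × N: no H
  1 × O: no H
  1 × S (aromatic): no H
  Total hydrogens = 3.
Molecular formula: C8H3ClINOS

C8H3ClINOS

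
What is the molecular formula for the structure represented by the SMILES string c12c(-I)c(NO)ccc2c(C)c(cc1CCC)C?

C15H18INO

Heavy atoms from the SMILES: 15 C, 1 I, 1 N, 1 O.
Implicit hydrogens by atom environment:
  7 × C (aromatic): no H
  3 × C: 3 H each → 9
  3 × C (aromatic): 1 H each → 3
  2 × C: 2 H each → 4
  1 × I: no H
  1 × N: 1 H
  1 × O: 1 H
  Total hydrogens = 18.
Molecular formula: C15H18INO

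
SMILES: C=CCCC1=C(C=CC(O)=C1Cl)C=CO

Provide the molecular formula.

Heavy atoms from the SMILES: 12 C, 1 Cl, 2 O.
Implicit hydrogens by atom environment:
  4 × C (aromatic): no H
  3 × C: 2 H each → 6
  3 × C: 1 H each → 3
  2 × C (aromatic): 1 H each → 2
  2 × O: 1 H each → 2
  1 × Cl: no H
  Total hydrogens = 13.
Molecular formula: C12H13ClO2

C12H13ClO2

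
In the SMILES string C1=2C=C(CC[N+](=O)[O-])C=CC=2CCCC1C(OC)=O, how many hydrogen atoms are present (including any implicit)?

17

Hydrogens are implicit in SMILES; fill each atom to its normal valence:
  5 × C: 2 H each → 10
  3 × C (aromatic): 1 H each → 3
  3 × C (aromatic): no H
  3 × O: no H
  1 × C: 3 H
  1 × C: 1 H
  1 × C: no H
  1 × N (charge +1): no H
  1 × O (charge -1): no H
  Total hydrogens = 17.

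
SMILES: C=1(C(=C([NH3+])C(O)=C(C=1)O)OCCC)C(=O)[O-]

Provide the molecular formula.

Heavy atoms from the SMILES: 10 C, 1 N, 5 O.
Implicit hydrogens by atom environment:
  5 × C (aromatic): no H
  2 × C: 2 H each → 4
  2 × O: 1 H each → 2
  2 × O: no H
  1 × C: 3 H
  1 × C (aromatic): 1 H
  1 × C: no H
  1 × N (charge +1): 3 H
  1 × O (charge -1): no H
  Total hydrogens = 13.
Molecular formula: C10H13NO5

C10H13NO5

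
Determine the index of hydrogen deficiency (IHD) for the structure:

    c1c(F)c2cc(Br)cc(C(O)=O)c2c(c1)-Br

Molecular formula from the SMILES: C11H5Br2FO2.
DoU = (2C + 2 + N − H − X)/2 = (2·11 + 2 + 0 − 5 − 3)/2 = 16/2 = 8.
(Structurally: 2 ring(s) + 6 π bond(s) = 8.)

8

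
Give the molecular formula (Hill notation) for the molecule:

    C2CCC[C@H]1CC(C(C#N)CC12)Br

Heavy atoms from the SMILES: 1 Br, 11 C, 1 N.
Implicit hydrogens by atom environment:
  6 × C: 2 H each → 12
  4 × C: 1 H each → 4
  1 × Br: no H
  1 × C: no H
  1 × N: no H
  Total hydrogens = 16.
Molecular formula: C11H16BrN

C11H16BrN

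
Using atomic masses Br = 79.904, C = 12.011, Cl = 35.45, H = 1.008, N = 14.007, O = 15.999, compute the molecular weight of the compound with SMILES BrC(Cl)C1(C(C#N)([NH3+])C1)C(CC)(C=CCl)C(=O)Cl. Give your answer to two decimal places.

Molecular formula: C11H13BrCl3N2O+.
M = 1×79.904 + 11×12.011 + 3×35.45 + 13×1.008 + 2×14.007 + 1×15.999 = 375.49 g/mol.

375.49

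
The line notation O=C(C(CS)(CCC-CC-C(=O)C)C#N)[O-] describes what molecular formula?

C11H16NO3S-

Heavy atoms from the SMILES: 11 C, 1 N, 3 O, 1 S.
Implicit hydrogens by atom environment:
  6 × C: 2 H each → 12
  4 × C: no H
  2 × O: no H
  1 × C: 3 H
  1 × N: no H
  1 × O (charge -1): no H
  1 × S: 1 H
  Total hydrogens = 16.
Net charge -1.
Molecular formula: C11H16NO3S-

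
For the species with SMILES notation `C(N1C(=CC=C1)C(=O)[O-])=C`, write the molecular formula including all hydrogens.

Heavy atoms from the SMILES: 7 C, 1 N, 2 O.
Implicit hydrogens by atom environment:
  3 × C (aromatic): 1 H each → 3
  1 × C: 2 H
  1 × C: 1 H
  1 × C (aromatic): no H
  1 × C: no H
  1 × N (aromatic): no H
  1 × O: no H
  1 × O (charge -1): no H
  Total hydrogens = 6.
Net charge -1.
Molecular formula: C7H6NO2-

C7H6NO2-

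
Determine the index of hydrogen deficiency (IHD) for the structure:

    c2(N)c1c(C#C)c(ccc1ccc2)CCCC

Molecular formula from the SMILES: C16H17N.
DoU = (2C + 2 + N − H − X)/2 = (2·16 + 2 + 1 − 17 − 0)/2 = 18/2 = 9.
(Structurally: 2 ring(s) + 7 π bond(s) = 9.)

9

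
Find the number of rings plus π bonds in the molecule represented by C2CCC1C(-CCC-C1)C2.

2

Molecular formula from the SMILES: C10H18.
DoU = (2C + 2 + N − H − X)/2 = (2·10 + 2 + 0 − 18 − 0)/2 = 4/2 = 2.
(Structurally: 2 ring(s) + 0 π bond(s) = 2.)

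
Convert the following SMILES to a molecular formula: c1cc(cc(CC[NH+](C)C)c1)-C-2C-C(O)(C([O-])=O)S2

C14H19NO3S

Heavy atoms from the SMILES: 14 C, 1 N, 3 O, 1 S.
Implicit hydrogens by atom environment:
  4 × C (aromatic): 1 H each → 4
  3 × C: 2 H each → 6
  2 × C: 3 H each → 6
  2 × C: no H
  2 × C (aromatic): no H
  1 × C: 1 H
  1 × N (charge +1): 1 H
  1 × O: 1 H
  1 × O: no H
  1 × O (charge -1): no H
  1 × S: no H
  Total hydrogens = 19.
Molecular formula: C14H19NO3S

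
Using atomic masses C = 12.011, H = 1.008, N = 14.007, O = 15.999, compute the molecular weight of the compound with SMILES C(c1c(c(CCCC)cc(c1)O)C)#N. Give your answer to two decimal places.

189.26

Molecular formula: C12H15NO.
M = 12×12.011 + 15×1.008 + 1×14.007 + 1×15.999 = 189.26 g/mol.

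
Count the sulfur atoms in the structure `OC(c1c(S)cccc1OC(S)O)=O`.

The symbol for sulfur appears 2 times in the SMILES.

2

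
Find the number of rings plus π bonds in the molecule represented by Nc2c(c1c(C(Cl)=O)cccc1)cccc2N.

9

Molecular formula from the SMILES: C13H11ClN2O.
DoU = (2C + 2 + N − H − X)/2 = (2·13 + 2 + 2 − 11 − 1)/2 = 18/2 = 9.
(Structurally: 2 ring(s) + 7 π bond(s) = 9.)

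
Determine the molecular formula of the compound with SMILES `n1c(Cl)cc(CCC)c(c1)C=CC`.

Heavy atoms from the SMILES: 11 C, 1 Cl, 1 N.
Implicit hydrogens by atom environment:
  3 × C (aromatic): no H
  2 × C: 3 H each → 6
  2 × C: 2 H each → 4
  2 × C (aromatic): 1 H each → 2
  2 × C: 1 H each → 2
  1 × Cl: no H
  1 × N (aromatic): no H
  Total hydrogens = 14.
Molecular formula: C11H14ClN

C11H14ClN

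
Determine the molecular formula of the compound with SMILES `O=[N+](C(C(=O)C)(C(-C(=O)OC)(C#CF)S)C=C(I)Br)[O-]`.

Heavy atoms from the SMILES: 1 Br, 10 C, 1 F, 1 I, 1 N, 5 O, 1 S.
Implicit hydrogens by atom environment:
  7 × C: no H
  4 × O: no H
  2 × C: 3 H each → 6
  1 × Br: no H
  1 × C: 1 H
  1 × F: no H
  1 × I: no H
  1 × N (charge +1): no H
  1 × O (charge -1): no H
  1 × S: 1 H
  Total hydrogens = 8.
Molecular formula: C10H8BrFINO5S

C10H8BrFINO5S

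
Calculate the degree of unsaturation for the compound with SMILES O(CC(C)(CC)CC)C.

0

Molecular formula from the SMILES: C8H18O.
DoU = (2C + 2 + N − H − X)/2 = (2·8 + 2 + 0 − 18 − 0)/2 = 0/2 = 0.
(Structurally: 0 ring(s) + 0 π bond(s) = 0.)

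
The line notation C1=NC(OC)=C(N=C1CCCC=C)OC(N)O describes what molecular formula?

C11H17N3O3

Heavy atoms from the SMILES: 11 C, 3 N, 3 O.
Implicit hydrogens by atom environment:
  4 × C: 2 H each → 8
  3 × C (aromatic): no H
  2 × C: 1 H each → 2
  2 × N (aromatic): no H
  2 × O: no H
  1 × C: 3 H
  1 × C (aromatic): 1 H
  1 × N: 2 H
  1 × O: 1 H
  Total hydrogens = 17.
Molecular formula: C11H17N3O3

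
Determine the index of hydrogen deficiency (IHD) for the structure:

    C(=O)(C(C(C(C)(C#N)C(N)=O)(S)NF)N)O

Molecular formula from the SMILES: C7H11FN4O3S.
DoU = (2C + 2 + N − H − X)/2 = (2·7 + 2 + 4 − 11 − 1)/2 = 8/2 = 4.
(Structurally: 0 ring(s) + 4 π bond(s) = 4.)

4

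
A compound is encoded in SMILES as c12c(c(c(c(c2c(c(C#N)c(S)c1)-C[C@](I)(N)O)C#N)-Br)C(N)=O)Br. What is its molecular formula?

Heavy atoms from the SMILES: 2 Br, 15 C, 1 I, 4 N, 2 O, 1 S.
Implicit hydrogens by atom environment:
  9 × C (aromatic): no H
  4 × C: no H
  2 × Br: no H
  2 × N: 2 H each → 4
  2 × N: no H
  1 × C: 2 H
  1 × C (aromatic): 1 H
  1 × I: no H
  1 × O: 1 H
  1 × O: no H
  1 × S: 1 H
  Total hydrogens = 9.
Molecular formula: C15H9Br2IN4O2S

C15H9Br2IN4O2S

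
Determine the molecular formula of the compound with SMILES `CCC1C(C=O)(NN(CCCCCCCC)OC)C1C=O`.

Heavy atoms from the SMILES: 16 C, 2 N, 3 O.
Implicit hydrogens by atom environment:
  8 × C: 2 H each → 16
  4 × C: 1 H each → 4
  3 × C: 3 H each → 9
  3 × O: no H
  1 × C: no H
  1 × N: 1 H
  1 × N: no H
  Total hydrogens = 30.
Molecular formula: C16H30N2O3

C16H30N2O3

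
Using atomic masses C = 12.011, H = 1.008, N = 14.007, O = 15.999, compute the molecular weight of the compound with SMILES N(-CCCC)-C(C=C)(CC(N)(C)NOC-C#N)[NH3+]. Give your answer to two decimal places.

Molecular formula: C12H26N5O+.
M = 12×12.011 + 26×1.008 + 5×14.007 + 1×15.999 = 256.37 g/mol.

256.37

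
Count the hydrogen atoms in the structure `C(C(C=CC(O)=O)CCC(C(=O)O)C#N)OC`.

15

Hydrogens are implicit in SMILES; fill each atom to its normal valence:
  4 × C: 1 H each → 4
  3 × C: 2 H each → 6
  3 × C: no H
  3 × O: no H
  2 × O: 1 H each → 2
  1 × C: 3 H
  1 × N: no H
  Total hydrogens = 15.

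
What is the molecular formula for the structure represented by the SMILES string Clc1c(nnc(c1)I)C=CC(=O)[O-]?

C7H3ClIN2O2-

Heavy atoms from the SMILES: 7 C, 1 Cl, 1 I, 2 N, 2 O.
Implicit hydrogens by atom environment:
  3 × C (aromatic): no H
  2 × C: 1 H each → 2
  2 × N (aromatic): no H
  1 × C (aromatic): 1 H
  1 × C: no H
  1 × Cl: no H
  1 × I: no H
  1 × O: no H
  1 × O (charge -1): no H
  Total hydrogens = 3.
Net charge -1.
Molecular formula: C7H3ClIN2O2-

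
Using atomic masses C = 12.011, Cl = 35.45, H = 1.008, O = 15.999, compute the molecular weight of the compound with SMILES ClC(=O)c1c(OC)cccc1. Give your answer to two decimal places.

Molecular formula: C8H7ClO2.
M = 8×12.011 + 1×35.45 + 7×1.008 + 2×15.999 = 170.59 g/mol.

170.59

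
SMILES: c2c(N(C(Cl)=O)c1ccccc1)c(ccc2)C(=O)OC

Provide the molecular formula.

C15H12ClNO3

Heavy atoms from the SMILES: 15 C, 1 Cl, 1 N, 3 O.
Implicit hydrogens by atom environment:
  9 × C (aromatic): 1 H each → 9
  3 × C (aromatic): no H
  3 × O: no H
  2 × C: no H
  1 × C: 3 H
  1 × Cl: no H
  1 × N: no H
  Total hydrogens = 12.
Molecular formula: C15H12ClNO3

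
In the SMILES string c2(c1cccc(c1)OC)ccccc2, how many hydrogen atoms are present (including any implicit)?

Hydrogens are implicit in SMILES; fill each atom to its normal valence:
  9 × C (aromatic): 1 H each → 9
  3 × C (aromatic): no H
  1 × C: 3 H
  1 × O: no H
  Total hydrogens = 12.

12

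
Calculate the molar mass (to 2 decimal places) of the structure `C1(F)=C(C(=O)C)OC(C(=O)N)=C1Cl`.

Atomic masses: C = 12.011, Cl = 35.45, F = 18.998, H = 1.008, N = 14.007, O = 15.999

Molecular formula: C7H5ClFNO3.
M = 7×12.011 + 1×35.45 + 1×18.998 + 5×1.008 + 1×14.007 + 3×15.999 = 205.57 g/mol.

205.57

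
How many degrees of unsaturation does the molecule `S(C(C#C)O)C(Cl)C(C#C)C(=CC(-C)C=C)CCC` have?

Molecular formula from the SMILES: C16H21ClOS.
DoU = (2C + 2 + N − H − X)/2 = (2·16 + 2 + 0 − 21 − 1)/2 = 12/2 = 6.
(Structurally: 0 ring(s) + 6 π bond(s) = 6.)

6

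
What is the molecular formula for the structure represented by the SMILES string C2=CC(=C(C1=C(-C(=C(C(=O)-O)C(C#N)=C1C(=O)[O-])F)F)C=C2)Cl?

C15H5ClF2NO4-

Heavy atoms from the SMILES: 15 C, 1 Cl, 2 F, 1 N, 4 O.
Implicit hydrogens by atom environment:
  8 × C (aromatic): no H
  4 × C (aromatic): 1 H each → 4
  3 × C: no H
  2 × F: no H
  2 × O: no H
  1 × Cl: no H
  1 × N: no H
  1 × O: 1 H
  1 × O (charge -1): no H
  Total hydrogens = 5.
Net charge -1.
Molecular formula: C15H5ClF2NO4-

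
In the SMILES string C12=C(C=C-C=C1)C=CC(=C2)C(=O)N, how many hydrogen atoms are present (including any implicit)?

Hydrogens are implicit in SMILES; fill each atom to its normal valence:
  7 × C (aromatic): 1 H each → 7
  3 × C (aromatic): no H
  1 × C: no H
  1 × N: 2 H
  1 × O: no H
  Total hydrogens = 9.

9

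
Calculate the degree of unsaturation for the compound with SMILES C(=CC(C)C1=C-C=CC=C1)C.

Molecular formula from the SMILES: C11H14.
DoU = (2C + 2 + N − H − X)/2 = (2·11 + 2 + 0 − 14 − 0)/2 = 10/2 = 5.
(Structurally: 1 ring(s) + 4 π bond(s) = 5.)

5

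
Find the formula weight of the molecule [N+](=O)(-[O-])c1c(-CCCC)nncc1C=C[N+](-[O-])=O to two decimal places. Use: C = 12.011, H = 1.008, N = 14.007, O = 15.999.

252.23

Molecular formula: C10H12N4O4.
M = 10×12.011 + 12×1.008 + 4×14.007 + 4×15.999 = 252.23 g/mol.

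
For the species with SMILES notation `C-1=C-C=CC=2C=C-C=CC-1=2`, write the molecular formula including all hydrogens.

C10H8

Heavy atoms from the SMILES: 10 C.
Implicit hydrogens by atom environment:
  8 × C (aromatic): 1 H each → 8
  2 × C (aromatic): no H
  Total hydrogens = 8.
Molecular formula: C10H8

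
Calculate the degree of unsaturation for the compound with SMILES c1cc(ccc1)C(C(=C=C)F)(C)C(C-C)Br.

Molecular formula from the SMILES: C14H16BrF.
DoU = (2C + 2 + N − H − X)/2 = (2·14 + 2 + 0 − 16 − 2)/2 = 12/2 = 6.
(Structurally: 1 ring(s) + 5 π bond(s) = 6.)

6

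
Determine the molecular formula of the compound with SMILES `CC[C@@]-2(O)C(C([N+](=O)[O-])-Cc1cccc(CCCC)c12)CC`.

Heavy atoms from the SMILES: 18 C, 1 N, 3 O.
Implicit hydrogens by atom environment:
  6 × C: 2 H each → 12
  3 × C: 3 H each → 9
  3 × C (aromatic): 1 H each → 3
  3 × C (aromatic): no H
  2 × C: 1 H each → 2
  1 × C: no H
  1 × N (charge +1): no H
  1 × O: 1 H
  1 × O: no H
  1 × O (charge -1): no H
  Total hydrogens = 27.
Molecular formula: C18H27NO3

C18H27NO3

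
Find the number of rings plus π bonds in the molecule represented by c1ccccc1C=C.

5

Molecular formula from the SMILES: C8H8.
DoU = (2C + 2 + N − H − X)/2 = (2·8 + 2 + 0 − 8 − 0)/2 = 10/2 = 5.
(Structurally: 1 ring(s) + 4 π bond(s) = 5.)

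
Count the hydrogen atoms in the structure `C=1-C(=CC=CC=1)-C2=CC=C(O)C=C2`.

10

Hydrogens are implicit in SMILES; fill each atom to its normal valence:
  9 × C (aromatic): 1 H each → 9
  3 × C (aromatic): no H
  1 × O: 1 H
  Total hydrogens = 10.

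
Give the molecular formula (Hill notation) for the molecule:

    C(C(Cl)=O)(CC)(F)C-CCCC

C9H16ClFO

Heavy atoms from the SMILES: 9 C, 1 Cl, 1 F, 1 O.
Implicit hydrogens by atom environment:
  5 × C: 2 H each → 10
  2 × C: 3 H each → 6
  2 × C: no H
  1 × Cl: no H
  1 × F: no H
  1 × O: no H
  Total hydrogens = 16.
Molecular formula: C9H16ClFO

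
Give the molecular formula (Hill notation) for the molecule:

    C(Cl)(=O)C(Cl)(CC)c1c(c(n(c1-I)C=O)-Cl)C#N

Heavy atoms from the SMILES: 10 C, 3 Cl, 1 I, 2 N, 2 O.
Implicit hydrogens by atom environment:
  4 × C (aromatic): no H
  3 × C: no H
  3 × Cl: no H
  2 × O: no H
  1 × C: 3 H
  1 × C: 2 H
  1 × C: 1 H
  1 × I: no H
  1 × N (aromatic): no H
  1 × N: no H
  Total hydrogens = 6.
Molecular formula: C10H6Cl3IN2O2

C10H6Cl3IN2O2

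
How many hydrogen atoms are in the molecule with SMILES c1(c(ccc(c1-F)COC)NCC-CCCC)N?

23

Hydrogens are implicit in SMILES; fill each atom to its normal valence:
  6 × C: 2 H each → 12
  4 × C (aromatic): no H
  2 × C: 3 H each → 6
  2 × C (aromatic): 1 H each → 2
  1 × F: no H
  1 × N: 2 H
  1 × N: 1 H
  1 × O: no H
  Total hydrogens = 23.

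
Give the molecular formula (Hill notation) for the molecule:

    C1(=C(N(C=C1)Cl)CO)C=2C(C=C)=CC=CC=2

Heavy atoms from the SMILES: 13 C, 1 Cl, 1 N, 1 O.
Implicit hydrogens by atom environment:
  6 × C (aromatic): 1 H each → 6
  4 × C (aromatic): no H
  2 × C: 2 H each → 4
  1 × C: 1 H
  1 × Cl: no H
  1 × N (aromatic): no H
  1 × O: 1 H
  Total hydrogens = 12.
Molecular formula: C13H12ClNO

C13H12ClNO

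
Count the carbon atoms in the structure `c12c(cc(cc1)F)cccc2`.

10

The symbol for carbon appears 10 times in the SMILES. Lowercase c denotes aromatic carbon and counts toward C.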